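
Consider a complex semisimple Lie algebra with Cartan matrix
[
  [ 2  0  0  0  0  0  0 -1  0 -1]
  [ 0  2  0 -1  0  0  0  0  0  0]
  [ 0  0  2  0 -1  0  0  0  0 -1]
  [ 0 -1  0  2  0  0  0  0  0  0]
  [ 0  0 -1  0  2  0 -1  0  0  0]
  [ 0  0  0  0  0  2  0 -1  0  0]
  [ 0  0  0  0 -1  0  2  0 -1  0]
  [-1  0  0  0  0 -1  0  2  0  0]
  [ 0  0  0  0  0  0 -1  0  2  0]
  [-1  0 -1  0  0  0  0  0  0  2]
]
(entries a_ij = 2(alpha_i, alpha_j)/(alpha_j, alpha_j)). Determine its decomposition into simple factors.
A_2 (sl(3)) + A_8 (sl(9))

The diagram associated to this matrix has two connected components: the simple roots {alpha_2, alpha_4} form a chain of 2 nodes with single edges (A_2), and {alpha_1, alpha_3, alpha_5, alpha_6, alpha_7, alpha_8, alpha_9, alpha_10} form a chain of 8 nodes with single edges (A_8). A semisimple Lie algebra decomposes uniquely as the direct sum of simple ideals, one per connected component of its Dynkin diagram, so g ≅ A_2 ⊕ A_8 (dimension 8 + 80 = 88).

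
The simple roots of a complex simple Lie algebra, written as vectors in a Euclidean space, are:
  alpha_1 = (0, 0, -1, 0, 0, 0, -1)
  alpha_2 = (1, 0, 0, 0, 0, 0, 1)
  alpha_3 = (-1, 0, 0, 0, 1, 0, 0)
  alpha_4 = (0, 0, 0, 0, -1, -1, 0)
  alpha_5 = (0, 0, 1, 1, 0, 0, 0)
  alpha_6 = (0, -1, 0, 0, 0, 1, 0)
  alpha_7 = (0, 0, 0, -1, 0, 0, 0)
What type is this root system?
B7

Compute the Cartan integers a_ij = 2(alpha_i, alpha_j)/(alpha_j, alpha_j); the resulting 7x7 Cartan matrix is
[[2, -1, 0, 0, -1, 0, 0], [-1, 2, -1, 0, 0, 0, 0], [0, -1, 2, -1, 0, 0, 0], [0, 0, -1, 2, 0, -1, 0], [-1, 0, 0, 0, 2, 0, -2], [0, 0, 0, -1, 0, 2, 0], [0, 0, 0, 0, -1, 0, 2]].
The roots have two lengths (squared-length ratio 2:1); the short ones are alpha_{7}. The associated Dynkin diagram is a chain of 7 nodes with a double edge at one end; the terminal node there is the unique short simple root (B_7), so the type is B_7 (the algebra so(15)).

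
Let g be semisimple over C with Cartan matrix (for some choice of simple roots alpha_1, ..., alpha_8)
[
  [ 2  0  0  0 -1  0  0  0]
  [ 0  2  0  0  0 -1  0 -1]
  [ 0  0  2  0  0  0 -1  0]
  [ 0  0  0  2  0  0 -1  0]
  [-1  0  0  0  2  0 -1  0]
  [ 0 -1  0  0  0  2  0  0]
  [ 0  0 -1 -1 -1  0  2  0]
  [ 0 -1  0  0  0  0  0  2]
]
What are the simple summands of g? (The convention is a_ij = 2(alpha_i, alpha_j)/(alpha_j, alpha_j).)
The diagram associated to this matrix has two connected components: the simple roots {alpha_2, alpha_6, alpha_8} form a chain of 3 nodes with single edges (A_3), and {alpha_1, alpha_3, alpha_4, alpha_5, alpha_7} form a chain of 3 nodes with a fork of two nodes at one end (D_5). A semisimple Lie algebra decomposes uniquely as the direct sum of simple ideals, one per connected component of its Dynkin diagram, so g ≅ A_3 ⊕ D_5 (dimension 15 + 45 = 60).

A_3 (sl(4)) + D_5 (so(10))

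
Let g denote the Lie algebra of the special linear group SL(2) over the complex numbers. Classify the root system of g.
type A_1

This is sl(2), which has dimension 2^2 - 1 = 3 and rank 2 - 1 = 1 (a Cartan subalgebra is the diagonal traceless matrices). In the classification of classical Lie algebras, the special linear algebra sl(n+1) has type A_n; here n = 1, so the Dynkin diagram is a chain of 1 nodes with single edges (A_1). Hence the type is A_1.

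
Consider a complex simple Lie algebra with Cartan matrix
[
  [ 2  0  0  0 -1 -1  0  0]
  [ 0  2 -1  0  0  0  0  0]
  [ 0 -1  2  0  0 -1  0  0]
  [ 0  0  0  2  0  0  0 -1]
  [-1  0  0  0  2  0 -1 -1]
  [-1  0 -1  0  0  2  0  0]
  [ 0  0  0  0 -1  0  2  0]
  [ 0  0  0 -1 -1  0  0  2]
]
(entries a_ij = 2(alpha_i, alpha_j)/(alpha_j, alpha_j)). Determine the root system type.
E_8

The matrix has rank 8 with 2's on the diagonal. Reading the off-diagonal entries as Dynkin edges (a single edge where a_ij = a_ji = -1; a double or triple edge where a_ij * a_ji = 2 or 3), the diagram is a chain of 7 nodes with one extra node attached to the third node from one end (E_8). One simple-root ordering that puts it in standard form is (alpha_4, alpha_7, alpha_8, alpha_5, alpha_1, alpha_6, alpha_3, alpha_2). So the algebra is type E_8.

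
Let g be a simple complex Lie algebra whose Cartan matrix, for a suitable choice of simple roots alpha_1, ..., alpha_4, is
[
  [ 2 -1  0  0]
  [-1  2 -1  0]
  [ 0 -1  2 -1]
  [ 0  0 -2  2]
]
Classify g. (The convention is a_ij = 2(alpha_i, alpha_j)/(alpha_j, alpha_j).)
The matrix has rank 4 with 2's on the diagonal. Reading the off-diagonal entries as Dynkin edges (a single edge where a_ij = a_ji = -1; a double or triple edge where a_ij * a_ji = 2 or 3), the diagram is a chain of 4 nodes with a double edge at one end; the terminal node there is the unique long simple root (C_4). One simple-root ordering that puts it in standard form is (alpha_1, alpha_2, alpha_3, alpha_4). So the algebra is type C_4, i.e. sp(8).

C4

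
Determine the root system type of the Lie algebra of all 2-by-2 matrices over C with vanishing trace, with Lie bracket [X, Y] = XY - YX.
This is sl(2), which has dimension 2^2 - 1 = 3 and rank 2 - 1 = 1 (a Cartan subalgebra is the diagonal traceless matrices). In the classification of classical Lie algebras, the special linear algebra sl(n+1) has type A_n; here n = 1, so the Dynkin diagram is a chain of 1 nodes with single edges (A_1). Hence the type is A_1.

type A_1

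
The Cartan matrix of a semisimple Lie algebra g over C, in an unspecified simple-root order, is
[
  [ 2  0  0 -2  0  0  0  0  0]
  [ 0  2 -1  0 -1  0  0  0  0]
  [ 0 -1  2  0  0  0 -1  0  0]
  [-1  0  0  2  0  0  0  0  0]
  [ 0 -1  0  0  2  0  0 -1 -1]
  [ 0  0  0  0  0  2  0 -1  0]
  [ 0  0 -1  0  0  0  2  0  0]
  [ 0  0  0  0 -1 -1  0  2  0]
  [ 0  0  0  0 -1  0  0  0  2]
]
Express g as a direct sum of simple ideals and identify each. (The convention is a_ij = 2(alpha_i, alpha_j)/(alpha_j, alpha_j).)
The diagram associated to this matrix has two connected components: the simple roots {alpha_1, alpha_4} form a chain of 2 nodes with a double edge at one end; the terminal node there is the unique short simple root (B_2), and {alpha_2, alpha_3, alpha_5, alpha_6, alpha_7, alpha_8, alpha_9} form a chain of 6 nodes with one extra node attached to the third node from one end (E_7). A semisimple Lie algebra decomposes uniquely as the direct sum of simple ideals, one per connected component of its Dynkin diagram, so g ≅ B_2 ⊕ E_7 (dimension 10 + 133 = 143).

type B_2 ⊕ type E_7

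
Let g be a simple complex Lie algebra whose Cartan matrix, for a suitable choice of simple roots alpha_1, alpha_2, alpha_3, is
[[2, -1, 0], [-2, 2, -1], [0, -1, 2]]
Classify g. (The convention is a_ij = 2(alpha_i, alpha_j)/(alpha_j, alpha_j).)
The matrix has rank 3 with 2's on the diagonal. Reading the off-diagonal entries as Dynkin edges (a single edge where a_ij = a_ji = -1; a double or triple edge where a_ij * a_ji = 2 or 3), the diagram is a chain of 3 nodes with a double edge at one end; the terminal node there is the unique short simple root (B_3). One simple-root ordering that puts it in standard form is (alpha_3, alpha_2, alpha_1). So the algebra is type B_3, i.e. so(7).

B3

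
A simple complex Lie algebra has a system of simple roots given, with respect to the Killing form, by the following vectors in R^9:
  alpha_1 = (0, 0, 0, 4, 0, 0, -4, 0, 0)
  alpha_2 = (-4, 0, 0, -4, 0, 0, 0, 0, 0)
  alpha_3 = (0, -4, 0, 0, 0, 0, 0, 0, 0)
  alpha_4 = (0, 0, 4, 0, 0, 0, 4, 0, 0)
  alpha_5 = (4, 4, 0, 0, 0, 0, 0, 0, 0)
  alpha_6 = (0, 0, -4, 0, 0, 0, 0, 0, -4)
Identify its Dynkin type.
B_6

Compute the Cartan integers a_ij = 2(alpha_i, alpha_j)/(alpha_j, alpha_j); the resulting 6x6 Cartan matrix is
[[2, -1, 0, -1, 0, 0], [-1, 2, 0, 0, -1, 0], [0, 0, 2, 0, -1, 0], [-1, 0, 0, 2, 0, -1], [0, -1, -2, 0, 2, 0], [0, 0, 0, -1, 0, 2]].
The roots have two lengths (squared-length ratio 2:1); the short ones are alpha_{3}. The associated Dynkin diagram is a chain of 6 nodes with a double edge at one end; the terminal node there is the unique short simple root (B_6), so the type is B_6 (the algebra so(13)).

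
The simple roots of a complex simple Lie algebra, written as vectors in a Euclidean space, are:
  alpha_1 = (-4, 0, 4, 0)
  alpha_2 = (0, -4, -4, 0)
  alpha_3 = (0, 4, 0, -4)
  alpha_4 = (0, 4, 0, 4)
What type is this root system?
Compute the Cartan integers a_ij = 2(alpha_i, alpha_j)/(alpha_j, alpha_j); the resulting 4x4 Cartan matrix is
[[2, -1, 0, 0], [-1, 2, -1, -1], [0, -1, 2, 0], [0, -1, 0, 2]].
All simple roots have the same length, so the diagram is simply laced. The associated Dynkin diagram is a chain of 2 nodes with a fork of two nodes at one end (D_4), so the type is D_4 (the algebra so(8)).

D_4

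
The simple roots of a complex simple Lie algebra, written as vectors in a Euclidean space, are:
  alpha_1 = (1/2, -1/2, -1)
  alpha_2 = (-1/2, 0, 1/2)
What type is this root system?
Compute the Cartan integers a_ij = 2(alpha_i, alpha_j)/(alpha_j, alpha_j); the resulting 2x2 Cartan matrix is
[[2, -3], [-1, 2]].
The roots have two lengths (squared-length ratio 3:1); the short ones are alpha_{2}. The associated Dynkin diagram is two nodes joined by a triple edge (G_2), so the type is G_2.

type G_2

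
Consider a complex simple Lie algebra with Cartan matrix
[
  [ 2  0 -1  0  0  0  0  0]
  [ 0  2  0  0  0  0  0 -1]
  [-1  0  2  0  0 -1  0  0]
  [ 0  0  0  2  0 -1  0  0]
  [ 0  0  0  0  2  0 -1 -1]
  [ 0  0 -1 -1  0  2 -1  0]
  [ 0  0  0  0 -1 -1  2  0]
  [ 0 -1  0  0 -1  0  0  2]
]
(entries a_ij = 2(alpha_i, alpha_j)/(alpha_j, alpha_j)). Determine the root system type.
The matrix has rank 8 with 2's on the diagonal. Reading the off-diagonal entries as Dynkin edges (a single edge where a_ij = a_ji = -1; a double or triple edge where a_ij * a_ji = 2 or 3), the diagram is a chain of 7 nodes with one extra node attached to the third node from one end (E_8). One simple-root ordering that puts it in standard form is (alpha_1, alpha_4, alpha_3, alpha_6, alpha_7, alpha_5, alpha_8, alpha_2). So the algebra is type E_8.

E_8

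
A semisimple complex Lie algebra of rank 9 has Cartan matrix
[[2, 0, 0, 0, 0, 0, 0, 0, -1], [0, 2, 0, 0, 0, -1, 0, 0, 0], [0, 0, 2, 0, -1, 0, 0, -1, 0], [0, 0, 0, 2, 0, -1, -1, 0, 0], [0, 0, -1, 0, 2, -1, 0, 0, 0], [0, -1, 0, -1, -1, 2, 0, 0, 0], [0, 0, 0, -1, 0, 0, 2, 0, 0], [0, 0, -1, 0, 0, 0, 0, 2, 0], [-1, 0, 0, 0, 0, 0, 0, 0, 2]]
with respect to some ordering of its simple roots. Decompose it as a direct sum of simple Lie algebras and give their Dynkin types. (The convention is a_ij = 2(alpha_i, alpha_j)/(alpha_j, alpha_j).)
type A_2 ⊕ type E_7

The diagram associated to this matrix has two connected components: the simple roots {alpha_1, alpha_9} form a chain of 2 nodes with single edges (A_2), and {alpha_2, alpha_3, alpha_4, alpha_5, alpha_6, alpha_7, alpha_8} form a chain of 6 nodes with one extra node attached to the third node from one end (E_7). A semisimple Lie algebra decomposes uniquely as the direct sum of simple ideals, one per connected component of its Dynkin diagram, so g ≅ A_2 ⊕ E_7 (dimension 8 + 133 = 141).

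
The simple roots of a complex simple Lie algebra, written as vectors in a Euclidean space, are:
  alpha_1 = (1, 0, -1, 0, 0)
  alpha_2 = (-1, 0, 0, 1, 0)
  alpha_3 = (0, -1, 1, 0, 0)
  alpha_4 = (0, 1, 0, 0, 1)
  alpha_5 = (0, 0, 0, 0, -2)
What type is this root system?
Compute the Cartan integers a_ij = 2(alpha_i, alpha_j)/(alpha_j, alpha_j); the resulting 5x5 Cartan matrix is
[[2, -1, -1, 0, 0], [-1, 2, 0, 0, 0], [-1, 0, 2, -1, 0], [0, 0, -1, 2, -1], [0, 0, 0, -2, 2]].
The roots have two lengths (squared-length ratio 2:1); the short ones are alpha_{1,2,3,4}. The associated Dynkin diagram is a chain of 5 nodes with a double edge at one end; the terminal node there is the unique long simple root (C_5), so the type is C_5 (the algebra sp(10)).

C_5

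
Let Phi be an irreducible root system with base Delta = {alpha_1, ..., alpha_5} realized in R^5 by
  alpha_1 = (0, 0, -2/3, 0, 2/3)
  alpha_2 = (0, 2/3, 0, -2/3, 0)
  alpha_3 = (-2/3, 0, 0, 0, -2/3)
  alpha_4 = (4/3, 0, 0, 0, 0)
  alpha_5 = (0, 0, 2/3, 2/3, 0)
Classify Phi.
C5

Compute the Cartan integers a_ij = 2(alpha_i, alpha_j)/(alpha_j, alpha_j); the resulting 5x5 Cartan matrix is
[[2, 0, -1, 0, -1], [0, 2, 0, 0, -1], [-1, 0, 2, -1, 0], [0, 0, -2, 2, 0], [-1, -1, 0, 0, 2]].
The roots have two lengths (squared-length ratio 2:1); the short ones are alpha_{1,2,3,5}. The associated Dynkin diagram is a chain of 5 nodes with a double edge at one end; the terminal node there is the unique long simple root (C_5), so the type is C_5 (the algebra sp(10)).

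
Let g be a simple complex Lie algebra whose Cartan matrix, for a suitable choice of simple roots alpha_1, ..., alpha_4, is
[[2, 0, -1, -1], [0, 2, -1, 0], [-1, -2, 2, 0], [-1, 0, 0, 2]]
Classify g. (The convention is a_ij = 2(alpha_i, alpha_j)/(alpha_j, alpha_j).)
The matrix has rank 4 with 2's on the diagonal. Reading the off-diagonal entries as Dynkin edges (a single edge where a_ij = a_ji = -1; a double or triple edge where a_ij * a_ji = 2 or 3), the diagram is a chain of 4 nodes with a double edge at one end; the terminal node there is the unique short simple root (B_4). One simple-root ordering that puts it in standard form is (alpha_4, alpha_1, alpha_3, alpha_2). So the algebra is type B_4, i.e. so(9).

B_4 (so(9))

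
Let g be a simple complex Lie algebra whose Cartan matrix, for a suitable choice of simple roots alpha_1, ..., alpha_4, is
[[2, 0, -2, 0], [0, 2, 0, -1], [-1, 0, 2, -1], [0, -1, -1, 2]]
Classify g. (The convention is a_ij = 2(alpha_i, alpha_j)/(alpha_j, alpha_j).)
C_4

The matrix has rank 4 with 2's on the diagonal. Reading the off-diagonal entries as Dynkin edges (a single edge where a_ij = a_ji = -1; a double or triple edge where a_ij * a_ji = 2 or 3), the diagram is a chain of 4 nodes with a double edge at one end; the terminal node there is the unique long simple root (C_4). One simple-root ordering that puts it in standard form is (alpha_2, alpha_4, alpha_3, alpha_1). So the algebra is type C_4, i.e. sp(8).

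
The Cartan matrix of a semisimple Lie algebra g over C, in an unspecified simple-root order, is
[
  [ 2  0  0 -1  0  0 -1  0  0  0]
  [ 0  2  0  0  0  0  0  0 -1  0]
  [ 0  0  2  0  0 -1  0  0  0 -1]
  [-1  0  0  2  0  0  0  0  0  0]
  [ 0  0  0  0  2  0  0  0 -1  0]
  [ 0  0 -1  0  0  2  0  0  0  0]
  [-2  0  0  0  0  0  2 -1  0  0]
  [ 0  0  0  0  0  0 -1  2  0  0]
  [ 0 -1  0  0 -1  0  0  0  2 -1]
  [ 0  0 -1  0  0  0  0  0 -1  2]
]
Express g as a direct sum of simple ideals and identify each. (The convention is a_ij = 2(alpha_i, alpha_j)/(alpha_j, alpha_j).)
The diagram associated to this matrix has two connected components: the simple roots {alpha_2, alpha_3, alpha_5, alpha_6, alpha_9, alpha_10} form a chain of 4 nodes with a fork of two nodes at one end (D_6), and {alpha_1, alpha_4, alpha_7, alpha_8} form a chain of 4 nodes with a double edge between the middle two (F_4). A semisimple Lie algebra decomposes uniquely as the direct sum of simple ideals, one per connected component of its Dynkin diagram, so g ≅ D_6 ⊕ F_4 (dimension 66 + 52 = 118).

D6 + F4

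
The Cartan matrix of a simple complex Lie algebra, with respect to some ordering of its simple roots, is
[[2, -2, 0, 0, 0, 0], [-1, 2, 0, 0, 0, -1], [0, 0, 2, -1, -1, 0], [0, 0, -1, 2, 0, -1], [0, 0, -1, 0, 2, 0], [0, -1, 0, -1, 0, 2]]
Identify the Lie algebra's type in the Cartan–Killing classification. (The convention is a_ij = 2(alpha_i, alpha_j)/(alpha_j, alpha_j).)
C_6

The matrix has rank 6 with 2's on the diagonal. Reading the off-diagonal entries as Dynkin edges (a single edge where a_ij = a_ji = -1; a double or triple edge where a_ij * a_ji = 2 or 3), the diagram is a chain of 6 nodes with a double edge at one end; the terminal node there is the unique long simple root (C_6). One simple-root ordering that puts it in standard form is (alpha_5, alpha_3, alpha_4, alpha_6, alpha_2, alpha_1). So the algebra is type C_6, i.e. sp(12).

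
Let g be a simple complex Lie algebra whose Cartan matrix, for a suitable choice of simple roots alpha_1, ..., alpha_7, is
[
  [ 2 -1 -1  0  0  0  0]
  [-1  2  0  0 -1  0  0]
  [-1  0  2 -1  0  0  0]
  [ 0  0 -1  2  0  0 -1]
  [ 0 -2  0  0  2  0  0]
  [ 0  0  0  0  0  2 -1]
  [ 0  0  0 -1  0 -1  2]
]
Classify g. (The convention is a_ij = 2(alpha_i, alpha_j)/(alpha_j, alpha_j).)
C_7 (sp(14))

The matrix has rank 7 with 2's on the diagonal. Reading the off-diagonal entries as Dynkin edges (a single edge where a_ij = a_ji = -1; a double or triple edge where a_ij * a_ji = 2 or 3), the diagram is a chain of 7 nodes with a double edge at one end; the terminal node there is the unique long simple root (C_7). One simple-root ordering that puts it in standard form is (alpha_6, alpha_7, alpha_4, alpha_3, alpha_1, alpha_2, alpha_5). So the algebra is type C_7, i.e. sp(14).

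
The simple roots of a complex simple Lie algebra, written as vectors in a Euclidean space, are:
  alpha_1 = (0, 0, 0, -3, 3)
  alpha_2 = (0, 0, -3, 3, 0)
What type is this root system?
type A_2

Compute the Cartan integers a_ij = 2(alpha_i, alpha_j)/(alpha_j, alpha_j); the resulting 2x2 Cartan matrix is
[[2, -1], [-1, 2]].
All simple roots have the same length, so the diagram is simply laced. The associated Dynkin diagram is a chain of 2 nodes with single edges (A_2), so the type is A_2 (the algebra sl(3)).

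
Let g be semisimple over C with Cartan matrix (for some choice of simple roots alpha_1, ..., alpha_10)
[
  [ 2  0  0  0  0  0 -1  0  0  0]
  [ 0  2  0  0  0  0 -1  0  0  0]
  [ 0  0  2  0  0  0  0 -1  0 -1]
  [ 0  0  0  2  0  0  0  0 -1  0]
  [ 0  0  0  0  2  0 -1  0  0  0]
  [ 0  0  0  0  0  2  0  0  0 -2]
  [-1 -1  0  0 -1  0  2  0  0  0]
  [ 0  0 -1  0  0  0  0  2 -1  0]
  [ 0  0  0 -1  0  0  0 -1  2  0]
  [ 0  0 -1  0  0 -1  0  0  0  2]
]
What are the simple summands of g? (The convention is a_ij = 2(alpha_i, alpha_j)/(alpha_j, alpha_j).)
The diagram associated to this matrix has two connected components: the simple roots {alpha_3, alpha_4, alpha_6, alpha_8, alpha_9, alpha_10} form a chain of 6 nodes with a double edge at one end; the terminal node there is the unique long simple root (C_6), and {alpha_1, alpha_2, alpha_5, alpha_7} form a chain of 2 nodes with a fork of two nodes at one end (D_4). A semisimple Lie algebra decomposes uniquely as the direct sum of simple ideals, one per connected component of its Dynkin diagram, so g ≅ C_6 ⊕ D_4 (dimension 78 + 28 = 106).

C6 ⊕ D4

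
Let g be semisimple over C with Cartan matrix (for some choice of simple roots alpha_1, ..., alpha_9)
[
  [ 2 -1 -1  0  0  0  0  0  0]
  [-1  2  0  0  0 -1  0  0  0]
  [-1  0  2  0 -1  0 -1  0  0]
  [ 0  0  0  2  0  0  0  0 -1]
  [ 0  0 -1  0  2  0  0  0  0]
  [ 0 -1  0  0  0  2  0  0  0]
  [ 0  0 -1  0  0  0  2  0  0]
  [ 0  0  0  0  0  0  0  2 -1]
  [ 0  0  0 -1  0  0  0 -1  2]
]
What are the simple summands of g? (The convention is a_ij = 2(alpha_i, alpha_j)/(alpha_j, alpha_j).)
A_3 (sl(4)) ⊕ D_6 (so(12))

The diagram associated to this matrix has two connected components: the simple roots {alpha_4, alpha_8, alpha_9} form a chain of 3 nodes with single edges (A_3), and {alpha_1, alpha_2, alpha_3, alpha_5, alpha_6, alpha_7} form a chain of 4 nodes with a fork of two nodes at one end (D_6). A semisimple Lie algebra decomposes uniquely as the direct sum of simple ideals, one per connected component of its Dynkin diagram, so g ≅ A_3 ⊕ D_6 (dimension 15 + 66 = 81).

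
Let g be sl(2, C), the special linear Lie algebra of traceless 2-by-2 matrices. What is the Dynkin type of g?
This is sl(2), which has dimension 2^2 - 1 = 3 and rank 2 - 1 = 1 (a Cartan subalgebra is the diagonal traceless matrices). In the classification of classical Lie algebras, the special linear algebra sl(n+1) has type A_n; here n = 1, so the Dynkin diagram is a chain of 1 nodes with single edges (A_1). Hence the type is A_1.

A_1 (sl(2))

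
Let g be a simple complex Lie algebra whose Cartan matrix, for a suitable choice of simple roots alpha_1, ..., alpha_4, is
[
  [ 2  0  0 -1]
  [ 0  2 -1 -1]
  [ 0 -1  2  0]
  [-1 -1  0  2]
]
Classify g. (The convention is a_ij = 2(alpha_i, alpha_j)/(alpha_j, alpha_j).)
A_4

The matrix has rank 4 with 2's on the diagonal. Reading the off-diagonal entries as Dynkin edges (a single edge where a_ij = a_ji = -1; a double or triple edge where a_ij * a_ji = 2 or 3), the diagram is a chain of 4 nodes with single edges (A_4). One simple-root ordering that puts it in standard form is (alpha_1, alpha_4, alpha_2, alpha_3). So the algebra is type A_4, i.e. sl(5).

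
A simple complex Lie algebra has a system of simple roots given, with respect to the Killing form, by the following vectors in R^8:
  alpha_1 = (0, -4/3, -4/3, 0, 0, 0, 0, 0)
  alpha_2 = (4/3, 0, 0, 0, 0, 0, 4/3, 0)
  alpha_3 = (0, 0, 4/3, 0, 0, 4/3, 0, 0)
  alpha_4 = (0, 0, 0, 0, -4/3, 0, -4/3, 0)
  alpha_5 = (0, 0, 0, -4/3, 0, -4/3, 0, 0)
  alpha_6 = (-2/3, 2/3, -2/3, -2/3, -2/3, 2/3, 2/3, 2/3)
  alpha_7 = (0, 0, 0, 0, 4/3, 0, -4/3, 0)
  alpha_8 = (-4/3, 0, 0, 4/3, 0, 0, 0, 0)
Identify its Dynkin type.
E_8

Compute the Cartan integers a_ij = 2(alpha_i, alpha_j)/(alpha_j, alpha_j); the resulting 8x8 Cartan matrix is
[[2, 0, -1, 0, 0, 0, 0, 0], [0, 2, 0, -1, 0, 0, -1, -1], [-1, 0, 2, 0, -1, 0, 0, 0], [0, -1, 0, 2, 0, 0, 0, 0], [0, 0, -1, 0, 2, 0, 0, -1], [0, 0, 0, 0, 0, 2, -1, 0], [0, -1, 0, 0, 0, -1, 2, 0], [0, -1, 0, 0, -1, 0, 0, 2]].
All simple roots have the same length, so the diagram is simply laced. The associated Dynkin diagram is a chain of 7 nodes with one extra node attached to the third node from one end (E_8), so the type is E_8.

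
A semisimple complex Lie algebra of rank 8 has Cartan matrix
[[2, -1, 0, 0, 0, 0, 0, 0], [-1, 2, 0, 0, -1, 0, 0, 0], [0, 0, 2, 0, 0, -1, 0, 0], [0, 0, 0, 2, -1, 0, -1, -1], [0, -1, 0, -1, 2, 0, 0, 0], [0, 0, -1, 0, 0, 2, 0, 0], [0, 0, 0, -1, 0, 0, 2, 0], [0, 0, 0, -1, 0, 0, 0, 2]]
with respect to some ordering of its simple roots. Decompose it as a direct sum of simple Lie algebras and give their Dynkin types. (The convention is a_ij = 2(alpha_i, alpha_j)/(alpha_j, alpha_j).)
The diagram associated to this matrix has two connected components: the simple roots {alpha_3, alpha_6} form a chain of 2 nodes with single edges (A_2), and {alpha_1, alpha_2, alpha_4, alpha_5, alpha_7, alpha_8} form a chain of 4 nodes with a fork of two nodes at one end (D_6). A semisimple Lie algebra decomposes uniquely as the direct sum of simple ideals, one per connected component of its Dynkin diagram, so g ≅ A_2 ⊕ D_6 (dimension 8 + 66 = 74).

type A_2 ⊕ type D_6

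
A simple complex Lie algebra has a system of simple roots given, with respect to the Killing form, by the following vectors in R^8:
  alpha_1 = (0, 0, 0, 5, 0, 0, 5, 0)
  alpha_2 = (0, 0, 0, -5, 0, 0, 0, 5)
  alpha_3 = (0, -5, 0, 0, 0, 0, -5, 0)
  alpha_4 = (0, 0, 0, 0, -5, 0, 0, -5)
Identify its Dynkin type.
Compute the Cartan integers a_ij = 2(alpha_i, alpha_j)/(alpha_j, alpha_j); the resulting 4x4 Cartan matrix is
[[2, -1, -1, 0], [-1, 2, 0, -1], [-1, 0, 2, 0], [0, -1, 0, 2]].
All simple roots have the same length, so the diagram is simply laced. The associated Dynkin diagram is a chain of 4 nodes with single edges (A_4), so the type is A_4 (the algebra sl(5)).

A_4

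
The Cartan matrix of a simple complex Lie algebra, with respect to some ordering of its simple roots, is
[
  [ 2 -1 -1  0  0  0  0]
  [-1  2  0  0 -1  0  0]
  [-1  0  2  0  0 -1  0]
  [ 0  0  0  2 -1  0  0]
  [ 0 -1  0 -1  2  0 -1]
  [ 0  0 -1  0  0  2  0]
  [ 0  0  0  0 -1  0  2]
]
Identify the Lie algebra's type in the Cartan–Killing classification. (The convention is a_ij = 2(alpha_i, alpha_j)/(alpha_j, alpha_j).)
The matrix has rank 7 with 2's on the diagonal. Reading the off-diagonal entries as Dynkin edges (a single edge where a_ij = a_ji = -1; a double or triple edge where a_ij * a_ji = 2 or 3), the diagram is a chain of 5 nodes with a fork of two nodes at one end (D_7). One simple-root ordering that puts it in standard form is (alpha_6, alpha_3, alpha_1, alpha_2, alpha_5, alpha_4, alpha_7). So the algebra is type D_7, i.e. so(14).

D_7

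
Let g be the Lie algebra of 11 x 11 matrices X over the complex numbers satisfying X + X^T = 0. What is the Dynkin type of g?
B_5 (so(11))

This is so(11) with 11 odd, which has dimension 11(11-1)/2 = 55 and rank (11-1)/2 = 5. In the classification of classical Lie algebras, the orthogonal algebra so(2n+1) in an odd number of variables has type B_n; here n = 5, so the Dynkin diagram is a chain of 5 nodes with a double edge at one end; the terminal node there is the unique short simple root (B_5). Hence the type is B_5.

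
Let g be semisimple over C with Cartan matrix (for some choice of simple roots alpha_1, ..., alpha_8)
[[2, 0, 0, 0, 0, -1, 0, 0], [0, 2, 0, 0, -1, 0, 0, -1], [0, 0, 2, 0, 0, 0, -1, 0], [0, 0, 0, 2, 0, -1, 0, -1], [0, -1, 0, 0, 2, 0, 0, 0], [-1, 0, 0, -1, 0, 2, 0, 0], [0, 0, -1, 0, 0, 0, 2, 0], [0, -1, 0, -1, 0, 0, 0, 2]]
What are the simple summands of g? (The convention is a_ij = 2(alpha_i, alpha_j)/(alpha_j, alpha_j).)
The diagram associated to this matrix has two connected components: the simple roots {alpha_3, alpha_7} form a chain of 2 nodes with single edges (A_2), and {alpha_1, alpha_2, alpha_4, alpha_5, alpha_6, alpha_8} form a chain of 6 nodes with single edges (A_6). A semisimple Lie algebra decomposes uniquely as the direct sum of simple ideals, one per connected component of its Dynkin diagram, so g ≅ A_2 ⊕ A_6 (dimension 8 + 48 = 56).

type A_2 + type A_6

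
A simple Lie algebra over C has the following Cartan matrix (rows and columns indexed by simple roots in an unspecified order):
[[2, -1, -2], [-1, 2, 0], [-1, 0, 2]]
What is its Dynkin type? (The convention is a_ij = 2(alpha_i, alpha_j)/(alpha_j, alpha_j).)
The matrix has rank 3 with 2's on the diagonal. Reading the off-diagonal entries as Dynkin edges (a single edge where a_ij = a_ji = -1; a double or triple edge where a_ij * a_ji = 2 or 3), the diagram is a chain of 3 nodes with a double edge at one end; the terminal node there is the unique short simple root (B_3). One simple-root ordering that puts it in standard form is (alpha_2, alpha_1, alpha_3). So the algebra is type B_3, i.e. so(7).

B_3 (so(7))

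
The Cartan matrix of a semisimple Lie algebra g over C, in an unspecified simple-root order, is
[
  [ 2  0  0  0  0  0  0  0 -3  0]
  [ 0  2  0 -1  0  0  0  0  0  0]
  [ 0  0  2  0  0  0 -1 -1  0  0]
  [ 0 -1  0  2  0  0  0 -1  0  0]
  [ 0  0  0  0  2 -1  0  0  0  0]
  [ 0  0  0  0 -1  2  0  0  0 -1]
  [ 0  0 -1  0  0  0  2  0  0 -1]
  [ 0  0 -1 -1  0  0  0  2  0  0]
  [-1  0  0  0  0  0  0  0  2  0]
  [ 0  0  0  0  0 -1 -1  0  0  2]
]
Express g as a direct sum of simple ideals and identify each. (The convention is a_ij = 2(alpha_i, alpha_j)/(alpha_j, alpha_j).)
type A_8 ⊕ type G_2

The diagram associated to this matrix has two connected components: the simple roots {alpha_2, alpha_3, alpha_4, alpha_5, alpha_6, alpha_7, alpha_8, alpha_10} form a chain of 8 nodes with single edges (A_8), and {alpha_1, alpha_9} form two nodes joined by a triple edge (G_2). A semisimple Lie algebra decomposes uniquely as the direct sum of simple ideals, one per connected component of its Dynkin diagram, so g ≅ A_8 ⊕ G_2 (dimension 80 + 14 = 94).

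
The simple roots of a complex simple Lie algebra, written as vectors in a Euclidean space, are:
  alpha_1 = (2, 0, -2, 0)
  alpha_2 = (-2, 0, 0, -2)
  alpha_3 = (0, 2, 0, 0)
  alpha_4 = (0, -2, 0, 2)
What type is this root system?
B4

Compute the Cartan integers a_ij = 2(alpha_i, alpha_j)/(alpha_j, alpha_j); the resulting 4x4 Cartan matrix is
[[2, -1, 0, 0], [-1, 2, 0, -1], [0, 0, 2, -1], [0, -1, -2, 2]].
The roots have two lengths (squared-length ratio 2:1); the short ones are alpha_{3}. The associated Dynkin diagram is a chain of 4 nodes with a double edge at one end; the terminal node there is the unique short simple root (B_4), so the type is B_4 (the algebra so(9)).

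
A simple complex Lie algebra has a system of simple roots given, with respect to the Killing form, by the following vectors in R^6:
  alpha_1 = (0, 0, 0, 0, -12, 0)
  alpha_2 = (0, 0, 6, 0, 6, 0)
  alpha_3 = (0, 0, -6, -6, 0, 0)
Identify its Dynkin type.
Compute the Cartan integers a_ij = 2(alpha_i, alpha_j)/(alpha_j, alpha_j); the resulting 3x3 Cartan matrix is
[[2, -2, 0], [-1, 2, -1], [0, -1, 2]].
The roots have two lengths (squared-length ratio 2:1); the short ones are alpha_{2,3}. The associated Dynkin diagram is a chain of 3 nodes with a double edge at one end; the terminal node there is the unique long simple root (C_3), so the type is C_3 (the algebra sp(6)).

type C_3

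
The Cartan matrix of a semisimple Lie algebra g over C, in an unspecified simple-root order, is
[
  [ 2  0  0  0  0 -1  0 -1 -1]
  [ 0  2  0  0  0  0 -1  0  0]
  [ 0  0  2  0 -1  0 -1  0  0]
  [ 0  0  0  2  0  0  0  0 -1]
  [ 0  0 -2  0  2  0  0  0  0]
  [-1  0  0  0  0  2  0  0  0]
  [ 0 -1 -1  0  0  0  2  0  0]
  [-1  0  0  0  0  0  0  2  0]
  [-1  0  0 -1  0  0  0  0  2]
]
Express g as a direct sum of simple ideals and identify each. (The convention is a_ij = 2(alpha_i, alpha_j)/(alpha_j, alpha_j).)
The diagram associated to this matrix has two connected components: the simple roots {alpha_2, alpha_3, alpha_5, alpha_7} form a chain of 4 nodes with a double edge at one end; the terminal node there is the unique long simple root (C_4), and {alpha_1, alpha_4, alpha_6, alpha_8, alpha_9} form a chain of 3 nodes with a fork of two nodes at one end (D_5). A semisimple Lie algebra decomposes uniquely as the direct sum of simple ideals, one per connected component of its Dynkin diagram, so g ≅ C_4 ⊕ D_5 (dimension 36 + 45 = 81).

C_4 + D_5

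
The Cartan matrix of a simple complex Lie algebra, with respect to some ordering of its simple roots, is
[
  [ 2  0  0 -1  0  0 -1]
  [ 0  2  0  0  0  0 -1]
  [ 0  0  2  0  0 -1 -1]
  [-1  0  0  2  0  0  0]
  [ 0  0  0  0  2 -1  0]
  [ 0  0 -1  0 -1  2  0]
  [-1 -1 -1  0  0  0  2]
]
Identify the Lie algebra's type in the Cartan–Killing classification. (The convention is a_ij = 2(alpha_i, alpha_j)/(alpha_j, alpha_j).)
The matrix has rank 7 with 2's on the diagonal. Reading the off-diagonal entries as Dynkin edges (a single edge where a_ij = a_ji = -1; a double or triple edge where a_ij * a_ji = 2 or 3), the diagram is a chain of 6 nodes with one extra node attached to the third node from one end (E_7). One simple-root ordering that puts it in standard form is (alpha_4, alpha_2, alpha_1, alpha_7, alpha_3, alpha_6, alpha_5). So the algebra is type E_7.

E_7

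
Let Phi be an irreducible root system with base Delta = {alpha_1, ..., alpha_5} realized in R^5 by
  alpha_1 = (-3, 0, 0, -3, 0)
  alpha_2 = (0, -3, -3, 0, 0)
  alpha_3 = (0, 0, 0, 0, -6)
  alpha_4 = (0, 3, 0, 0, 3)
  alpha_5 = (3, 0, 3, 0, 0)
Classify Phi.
Compute the Cartan integers a_ij = 2(alpha_i, alpha_j)/(alpha_j, alpha_j); the resulting 5x5 Cartan matrix is
[[2, 0, 0, 0, -1], [0, 2, 0, -1, -1], [0, 0, 2, -2, 0], [0, -1, -1, 2, 0], [-1, -1, 0, 0, 2]].
The roots have two lengths (squared-length ratio 2:1); the short ones are alpha_{1,2,4,5}. The associated Dynkin diagram is a chain of 5 nodes with a double edge at one end; the terminal node there is the unique long simple root (C_5), so the type is C_5 (the algebra sp(10)).

C_5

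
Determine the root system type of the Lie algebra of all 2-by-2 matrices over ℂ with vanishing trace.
A_1 (sl(2))

This is sl(2), which has dimension 2^2 - 1 = 3 and rank 2 - 1 = 1 (a Cartan subalgebra is the diagonal traceless matrices). In the classification of classical Lie algebras, the special linear algebra sl(n+1) has type A_n; here n = 1, so the Dynkin diagram is a chain of 1 nodes with single edges (A_1). Hence the type is A_1.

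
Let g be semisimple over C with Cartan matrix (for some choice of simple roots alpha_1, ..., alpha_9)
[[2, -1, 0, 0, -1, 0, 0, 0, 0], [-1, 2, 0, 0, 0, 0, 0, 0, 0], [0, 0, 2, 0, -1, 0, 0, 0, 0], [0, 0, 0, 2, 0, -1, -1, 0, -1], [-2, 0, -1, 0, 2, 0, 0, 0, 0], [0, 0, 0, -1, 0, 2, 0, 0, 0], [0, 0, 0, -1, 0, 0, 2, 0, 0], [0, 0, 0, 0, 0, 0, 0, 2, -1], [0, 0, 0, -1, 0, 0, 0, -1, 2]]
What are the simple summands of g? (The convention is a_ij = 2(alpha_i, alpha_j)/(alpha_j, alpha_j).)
The diagram associated to this matrix has two connected components: the simple roots {alpha_4, alpha_6, alpha_7, alpha_8, alpha_9} form a chain of 3 nodes with a fork of two nodes at one end (D_5), and {alpha_1, alpha_2, alpha_3, alpha_5} form a chain of 4 nodes with a double edge between the middle two (F_4). A semisimple Lie algebra decomposes uniquely as the direct sum of simple ideals, one per connected component of its Dynkin diagram, so g ≅ D_5 ⊕ F_4 (dimension 45 + 52 = 97).

D_5 + F_4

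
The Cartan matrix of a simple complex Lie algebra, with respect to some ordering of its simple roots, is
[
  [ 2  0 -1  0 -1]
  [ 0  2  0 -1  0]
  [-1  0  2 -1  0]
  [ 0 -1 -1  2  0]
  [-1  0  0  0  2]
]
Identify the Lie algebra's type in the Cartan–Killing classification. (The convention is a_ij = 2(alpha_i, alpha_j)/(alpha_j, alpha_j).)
type A_5

The matrix has rank 5 with 2's on the diagonal. Reading the off-diagonal entries as Dynkin edges (a single edge where a_ij = a_ji = -1; a double or triple edge where a_ij * a_ji = 2 or 3), the diagram is a chain of 5 nodes with single edges (A_5). One simple-root ordering that puts it in standard form is (alpha_5, alpha_1, alpha_3, alpha_4, alpha_2). So the algebra is type A_5, i.e. sl(6).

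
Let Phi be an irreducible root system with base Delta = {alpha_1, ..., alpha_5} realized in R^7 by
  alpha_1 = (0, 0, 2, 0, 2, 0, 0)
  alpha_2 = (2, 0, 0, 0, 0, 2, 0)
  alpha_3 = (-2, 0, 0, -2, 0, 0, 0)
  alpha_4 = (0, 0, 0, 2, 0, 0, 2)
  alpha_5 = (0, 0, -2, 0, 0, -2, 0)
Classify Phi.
type A_5

Compute the Cartan integers a_ij = 2(alpha_i, alpha_j)/(alpha_j, alpha_j); the resulting 5x5 Cartan matrix is
[[2, 0, 0, 0, -1], [0, 2, -1, 0, -1], [0, -1, 2, -1, 0], [0, 0, -1, 2, 0], [-1, -1, 0, 0, 2]].
All simple roots have the same length, so the diagram is simply laced. The associated Dynkin diagram is a chain of 5 nodes with single edges (A_5), so the type is A_5 (the algebra sl(6)).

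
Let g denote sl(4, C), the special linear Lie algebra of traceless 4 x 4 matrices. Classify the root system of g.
type A_3

This is sl(4), which has dimension 4^2 - 1 = 15 and rank 4 - 1 = 3 (a Cartan subalgebra is the diagonal traceless matrices). In the classification of classical Lie algebras, the special linear algebra sl(n+1) has type A_n; here n = 3, so the Dynkin diagram is a chain of 3 nodes with single edges (A_3). Hence the type is A_3.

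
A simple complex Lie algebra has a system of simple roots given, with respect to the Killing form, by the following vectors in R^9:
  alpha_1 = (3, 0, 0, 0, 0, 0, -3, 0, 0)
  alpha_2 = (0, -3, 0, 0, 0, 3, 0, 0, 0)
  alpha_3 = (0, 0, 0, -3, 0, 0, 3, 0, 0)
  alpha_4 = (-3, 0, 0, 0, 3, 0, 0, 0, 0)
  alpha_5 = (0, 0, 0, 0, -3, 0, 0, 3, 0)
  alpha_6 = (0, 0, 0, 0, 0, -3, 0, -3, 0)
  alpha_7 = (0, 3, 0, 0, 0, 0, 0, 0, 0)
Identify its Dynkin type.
B_7 (so(15))

Compute the Cartan integers a_ij = 2(alpha_i, alpha_j)/(alpha_j, alpha_j); the resulting 7x7 Cartan matrix is
[[2, 0, -1, -1, 0, 0, 0], [0, 2, 0, 0, 0, -1, -2], [-1, 0, 2, 0, 0, 0, 0], [-1, 0, 0, 2, -1, 0, 0], [0, 0, 0, -1, 2, -1, 0], [0, -1, 0, 0, -1, 2, 0], [0, -1, 0, 0, 0, 0, 2]].
The roots have two lengths (squared-length ratio 2:1); the short ones are alpha_{7}. The associated Dynkin diagram is a chain of 7 nodes with a double edge at one end; the terminal node there is the unique short simple root (B_7), so the type is B_7 (the algebra so(15)).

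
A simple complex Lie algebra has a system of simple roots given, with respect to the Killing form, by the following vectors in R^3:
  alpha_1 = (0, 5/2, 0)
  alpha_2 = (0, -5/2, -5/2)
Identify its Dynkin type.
Compute the Cartan integers a_ij = 2(alpha_i, alpha_j)/(alpha_j, alpha_j); the resulting 2x2 Cartan matrix is
[[2, -1], [-2, 2]].
The roots have two lengths (squared-length ratio 2:1); the short ones are alpha_{1}. The associated Dynkin diagram is a chain of 2 nodes with a double edge at one end; the terminal node there is the unique short simple root (B_2), so the type is B_2 (the algebra so(5)).

B2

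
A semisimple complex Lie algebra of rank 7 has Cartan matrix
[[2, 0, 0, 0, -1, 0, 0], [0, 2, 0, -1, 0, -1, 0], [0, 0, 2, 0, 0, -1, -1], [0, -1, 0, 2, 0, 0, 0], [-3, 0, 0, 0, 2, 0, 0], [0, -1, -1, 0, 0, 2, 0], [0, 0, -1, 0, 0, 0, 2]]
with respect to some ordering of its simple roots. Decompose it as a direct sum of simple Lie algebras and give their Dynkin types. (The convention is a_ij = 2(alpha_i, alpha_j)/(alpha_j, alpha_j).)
The diagram associated to this matrix has two connected components: the simple roots {alpha_2, alpha_3, alpha_4, alpha_6, alpha_7} form a chain of 5 nodes with single edges (A_5), and {alpha_1, alpha_5} form two nodes joined by a triple edge (G_2). A semisimple Lie algebra decomposes uniquely as the direct sum of simple ideals, one per connected component of its Dynkin diagram, so g ≅ A_5 ⊕ G_2 (dimension 35 + 14 = 49).

A_5 (sl(6)) ⊕ G_2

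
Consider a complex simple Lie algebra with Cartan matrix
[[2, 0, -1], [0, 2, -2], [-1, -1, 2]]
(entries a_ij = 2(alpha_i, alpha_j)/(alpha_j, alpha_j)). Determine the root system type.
The matrix has rank 3 with 2's on the diagonal. Reading the off-diagonal entries as Dynkin edges (a single edge where a_ij = a_ji = -1; a double or triple edge where a_ij * a_ji = 2 or 3), the diagram is a chain of 3 nodes with a double edge at one end; the terminal node there is the unique long simple root (C_3). One simple-root ordering that puts it in standard form is (alpha_1, alpha_3, alpha_2). So the algebra is type C_3, i.e. sp(6).

C3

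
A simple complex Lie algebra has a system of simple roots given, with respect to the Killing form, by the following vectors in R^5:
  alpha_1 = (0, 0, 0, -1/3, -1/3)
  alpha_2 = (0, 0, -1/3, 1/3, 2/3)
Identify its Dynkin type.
Compute the Cartan integers a_ij = 2(alpha_i, alpha_j)/(alpha_j, alpha_j); the resulting 2x2 Cartan matrix is
[[2, -1], [-3, 2]].
The roots have two lengths (squared-length ratio 3:1); the short ones are alpha_{1}. The associated Dynkin diagram is two nodes joined by a triple edge (G_2), so the type is G_2.

type G_2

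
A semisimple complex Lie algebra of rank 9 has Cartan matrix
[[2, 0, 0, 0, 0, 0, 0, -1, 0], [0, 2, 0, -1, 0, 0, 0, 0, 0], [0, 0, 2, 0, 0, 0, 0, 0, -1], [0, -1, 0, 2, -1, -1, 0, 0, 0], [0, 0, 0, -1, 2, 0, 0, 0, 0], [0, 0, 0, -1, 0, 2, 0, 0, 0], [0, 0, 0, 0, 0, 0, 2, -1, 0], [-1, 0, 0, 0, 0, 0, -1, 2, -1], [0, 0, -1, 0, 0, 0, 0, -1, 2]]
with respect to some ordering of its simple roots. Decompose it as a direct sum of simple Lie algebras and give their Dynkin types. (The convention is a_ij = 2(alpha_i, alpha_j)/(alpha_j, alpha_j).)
D4 + D5

The diagram associated to this matrix has two connected components: the simple roots {alpha_2, alpha_4, alpha_5, alpha_6} form a chain of 2 nodes with a fork of two nodes at one end (D_4), and {alpha_1, alpha_3, alpha_7, alpha_8, alpha_9} form a chain of 3 nodes with a fork of two nodes at one end (D_5). A semisimple Lie algebra decomposes uniquely as the direct sum of simple ideals, one per connected component of its Dynkin diagram, so g ≅ D_4 ⊕ D_5 (dimension 28 + 45 = 73).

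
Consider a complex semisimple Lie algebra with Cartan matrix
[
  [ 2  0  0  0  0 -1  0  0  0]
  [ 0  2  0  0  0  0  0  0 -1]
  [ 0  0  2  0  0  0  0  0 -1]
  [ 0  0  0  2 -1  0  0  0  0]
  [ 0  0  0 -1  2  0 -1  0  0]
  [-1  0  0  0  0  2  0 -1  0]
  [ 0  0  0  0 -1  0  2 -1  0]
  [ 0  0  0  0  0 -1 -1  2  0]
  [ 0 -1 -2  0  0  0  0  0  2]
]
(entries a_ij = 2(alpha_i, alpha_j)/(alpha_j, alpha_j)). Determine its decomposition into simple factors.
A_6 (sl(7)) + B_3 (so(7))

The diagram associated to this matrix has two connected components: the simple roots {alpha_1, alpha_4, alpha_5, alpha_6, alpha_7, alpha_8} form a chain of 6 nodes with single edges (A_6), and {alpha_2, alpha_3, alpha_9} form a chain of 3 nodes with a double edge at one end; the terminal node there is the unique short simple root (B_3). A semisimple Lie algebra decomposes uniquely as the direct sum of simple ideals, one per connected component of its Dynkin diagram, so g ≅ A_6 ⊕ B_3 (dimension 48 + 21 = 69).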